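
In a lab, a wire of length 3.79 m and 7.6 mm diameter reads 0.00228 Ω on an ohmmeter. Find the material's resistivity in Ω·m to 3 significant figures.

2.73×10^-8 Ω·m

A = π(d/2)² = π(3.8000e-03 m)² = 4.536e-05 m²
ρ = RA/L = (0.00228)(4.536e-05)/(3.79) = 2.73×10^-8 Ω·m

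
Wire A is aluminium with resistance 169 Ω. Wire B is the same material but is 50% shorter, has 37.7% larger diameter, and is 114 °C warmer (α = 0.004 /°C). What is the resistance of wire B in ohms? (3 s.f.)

R ∝ ρL/d² with ρ ∝ (1+αΔT), so R_B/R_A = (1 − 50/100) × (1 + 37.7/100)⁻² × (1 + 0.004×114)
= 0.5 × 0.5274 × 1.456 = 0.3839
R_B = 0.3839 × 169 = 64.9 Ω

64.9 Ω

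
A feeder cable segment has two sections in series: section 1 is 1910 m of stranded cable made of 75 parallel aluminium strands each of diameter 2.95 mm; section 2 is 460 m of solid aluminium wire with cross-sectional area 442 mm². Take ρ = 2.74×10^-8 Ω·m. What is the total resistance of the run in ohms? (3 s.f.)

0.131 Ω

Section 1: A_strand = π(1.4750e-03)² = 6.835e-06 m²; R₁ = ρL/(N·A_s) = (2.74×10^-8)(1910)/(75×6.835e-06) = 0.1021 Ω
Section 2: A = 442 mm² = 4.420e-04 m²
R₂ = (2.74×10^-8)(460)/(4.420e-04) = 0.02852 Ω
R = R₁ + R₂ = 0.131 Ω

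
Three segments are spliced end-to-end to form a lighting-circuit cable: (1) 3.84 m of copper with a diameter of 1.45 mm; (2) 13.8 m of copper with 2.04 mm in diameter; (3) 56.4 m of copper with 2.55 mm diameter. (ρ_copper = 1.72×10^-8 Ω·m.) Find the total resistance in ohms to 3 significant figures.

Seg 1: A = π(d/2)² = π(7.2500e-04 m)² = 1.651e-06 m²
R_1 = (1.72×10^-8)(3.84)/(1.651e-06) = 0.04 Ω
Seg 2: A = π(d/2)² = π(1.0200e-03 m)² = 3.269e-06 m²
R_2 = (1.72×10^-8)(13.8)/(3.269e-06) = 0.07262 Ω
Seg 3: A = π(d/2)² = π(1.2750e-03 m)² = 5.107e-06 m²
R_3 = (1.72×10^-8)(56.4)/(5.107e-06) = 0.1899 Ω
R_total = R_1 + R_2 + R_3 = 0.303 Ω

0.303 Ω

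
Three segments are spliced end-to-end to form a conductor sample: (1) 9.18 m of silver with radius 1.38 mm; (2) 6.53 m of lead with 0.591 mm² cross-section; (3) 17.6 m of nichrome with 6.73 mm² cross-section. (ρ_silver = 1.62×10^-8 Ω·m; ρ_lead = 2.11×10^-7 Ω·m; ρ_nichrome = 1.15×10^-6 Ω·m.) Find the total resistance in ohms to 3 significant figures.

Seg 1: A = πr² = π(1.3800e-03 m)² = 5.983e-06 m²
R_1 = (1.62×10^-8)(9.18)/(5.983e-06) = 0.02486 Ω
Seg 2: A = 0.591 mm² = 5.910e-07 m²
R_2 = (2.11×10^-7)(6.53)/(5.910e-07) = 2.331 Ω
Seg 3: A = 6.73 mm² = 6.730e-06 m²
R_3 = (1.15×10^-6)(17.6)/(6.730e-06) = 3.007 Ω
R_total = R_1 + R_2 + R_3 = 5.36 Ω

5.36 Ω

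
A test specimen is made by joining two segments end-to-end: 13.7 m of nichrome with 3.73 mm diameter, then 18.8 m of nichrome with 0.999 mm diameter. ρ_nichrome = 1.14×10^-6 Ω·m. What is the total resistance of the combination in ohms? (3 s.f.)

28.8 Ω

Segment 1: A = π(d/2)² = π(1.8650e-03 m)² = 1.093e-05 m²
R₁ = ρL/A = (1.14×10^-6)(13.7)/(1.093e-05) = 1.429 Ω
Segment 2: A = π(d/2)² = π(4.9950e-04 m)² = 7.838e-07 m²
R₂ = (1.14×10^-6)(18.8)/(7.838e-07) = 27.34 Ω
R = R₁ + R₂ = 28.8 Ω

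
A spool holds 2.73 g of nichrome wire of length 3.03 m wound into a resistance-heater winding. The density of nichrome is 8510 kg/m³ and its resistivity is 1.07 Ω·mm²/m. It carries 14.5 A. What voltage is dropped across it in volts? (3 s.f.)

444 V

ρ = 1.07 Ω·mm²/m = 1.07×10^-6 Ω·m
A = m/(density·L) = 0.00273/(8510×3.03) = 1.0587e-07 m²
R = ρL/A = (1.07×10^-6)(3.03)/(1.0587e-07) = 30.62 Ω
V = IR = 14.5 × 30.62 = 444 V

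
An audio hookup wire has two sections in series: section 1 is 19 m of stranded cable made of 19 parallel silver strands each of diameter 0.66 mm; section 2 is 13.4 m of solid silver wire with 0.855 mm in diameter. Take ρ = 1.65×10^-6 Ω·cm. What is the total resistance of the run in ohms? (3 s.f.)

0.433 Ω

ρ = 1.65×10^-6 Ω·cm = 1.65×10^-8 Ω·m
Section 1: A_strand = π(3.3000e-04)² = 3.421e-07 m²; R₁ = ρL/(N·A_s) = (1.65×10^-8)(19)/(19×3.421e-07) = 0.04823 Ω
Section 2: A = π(d/2)² = π(4.2750e-04 m)² = 5.741e-07 m²
R₂ = (1.65×10^-8)(13.4)/(5.741e-07) = 0.3851 Ω
R = R₁ + R₂ = 0.433 Ω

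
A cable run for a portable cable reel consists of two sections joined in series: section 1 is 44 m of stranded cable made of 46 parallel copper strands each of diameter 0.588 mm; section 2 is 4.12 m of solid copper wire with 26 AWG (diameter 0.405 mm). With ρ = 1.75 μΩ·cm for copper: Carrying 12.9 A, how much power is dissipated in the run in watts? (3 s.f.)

ρ = 1.75 μΩ·cm = 1.75×10^-8 Ω·m
Section 1: A_strand = π(2.9400e-04)² = 2.715e-07 m²; R₁ = ρL/(N·A_s) = (1.75×10^-8)(44)/(46×2.715e-07) = 0.06164 Ω
Section 2: A = π(0.405/2 mm)² = π(2.0250e-04 m)² = 1.288e-07 m²
R₂ = (1.75×10^-8)(4.12)/(1.288e-07) = 0.5597 Ω
R = R₁ + R₂ = 0.6213 Ω
P = I²R = (12.9)² × 0.6213 = 103 W

103 W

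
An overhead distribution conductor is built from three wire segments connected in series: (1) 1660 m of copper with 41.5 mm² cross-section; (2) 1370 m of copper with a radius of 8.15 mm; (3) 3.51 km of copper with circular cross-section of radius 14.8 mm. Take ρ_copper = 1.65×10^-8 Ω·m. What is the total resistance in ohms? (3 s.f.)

0.852 Ω

Seg 1: A = 41.5 mm² = 4.150e-05 m²
R_1 = (1.65×10^-8)(1660)/(4.150e-05) = 0.66 Ω
Seg 2: A = πr² = π(8.1500e-03 m)² = 2.087e-04 m²
R_2 = (1.65×10^-8)(1370)/(2.087e-04) = 0.1083 Ω
Seg 3: A = πr² = π(1.4800e-02 m)² = 6.881e-04 m²
R_3 = (1.65×10^-8)(3510)/(6.881e-04) = 0.08416 Ω
R_total = R_1 + R_2 + R_3 = 0.852 Ω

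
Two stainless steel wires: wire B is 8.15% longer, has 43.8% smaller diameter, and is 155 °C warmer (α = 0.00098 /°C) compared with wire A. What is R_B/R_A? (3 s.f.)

3.94

R ∝ ρL/d² with ρ ∝ (1+αΔT), so R_B/R_A = (1 + 8.15/100) × (1 − 43.8/100)⁻² × (1 + 0.00098×155)
= 1.081 × 3.166 × 1.152 = 3.94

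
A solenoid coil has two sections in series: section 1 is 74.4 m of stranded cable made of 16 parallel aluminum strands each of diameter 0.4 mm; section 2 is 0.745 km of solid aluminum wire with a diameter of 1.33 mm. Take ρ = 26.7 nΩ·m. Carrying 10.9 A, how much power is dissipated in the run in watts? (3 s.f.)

ρ = 26.7 nΩ·m = 2.67×10^-8 Ω·m
Section 1: A_strand = π(2.0000e-04)² = 1.257e-07 m²; R₁ = ρL/(N·A_s) = (2.67×10^-8)(74.4)/(16×1.257e-07) = 0.988 Ω
Section 2: A = π(d/2)² = π(6.6500e-04 m)² = 1.389e-06 m²
R₂ = (2.67×10^-8)(745)/(1.389e-06) = 14.32 Ω
R = R₁ + R₂ = 15.31 Ω
P = I²R = (10.9)² × 15.31 = 1820 W

1820 W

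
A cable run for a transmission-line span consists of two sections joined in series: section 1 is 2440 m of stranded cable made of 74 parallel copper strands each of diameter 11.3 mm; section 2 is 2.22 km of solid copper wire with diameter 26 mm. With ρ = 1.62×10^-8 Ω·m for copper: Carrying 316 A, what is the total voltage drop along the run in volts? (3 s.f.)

Section 1: A_strand = π(5.6500e-03)² = 1.003e-04 m²; R₁ = ρL/(N·A_s) = (1.62×10^-8)(2440)/(74×1.003e-04) = 0.005326 Ω
Section 2: A = π(d/2)² = π(1.3000e-02 m)² = 5.309e-04 m²
R₂ = (1.62×10^-8)(2220)/(5.309e-04) = 0.06774 Ω
R = R₁ + R₂ = 0.07306 Ω
V = IR = 316 × 0.07306 = 23.1 V

23.1 V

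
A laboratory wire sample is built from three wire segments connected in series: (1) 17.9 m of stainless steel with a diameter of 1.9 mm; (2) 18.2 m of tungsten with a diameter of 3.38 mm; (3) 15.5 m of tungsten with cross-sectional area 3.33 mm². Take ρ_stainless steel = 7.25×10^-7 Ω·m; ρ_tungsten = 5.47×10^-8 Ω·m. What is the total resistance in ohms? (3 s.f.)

4.94 Ω

Seg 1: A = π(d/2)² = π(9.5000e-04 m)² = 2.835e-06 m²
R_1 = (7.25×10^-7)(17.9)/(2.835e-06) = 4.577 Ω
Seg 2: A = π(d/2)² = π(1.6900e-03 m)² = 8.973e-06 m²
R_2 = (5.47×10^-8)(18.2)/(8.973e-06) = 0.111 Ω
Seg 3: A = 3.33 mm² = 3.330e-06 m²
R_3 = (5.47×10^-8)(15.5)/(3.330e-06) = 0.2546 Ω
R_total = R_1 + R_2 + R_3 = 4.94 Ω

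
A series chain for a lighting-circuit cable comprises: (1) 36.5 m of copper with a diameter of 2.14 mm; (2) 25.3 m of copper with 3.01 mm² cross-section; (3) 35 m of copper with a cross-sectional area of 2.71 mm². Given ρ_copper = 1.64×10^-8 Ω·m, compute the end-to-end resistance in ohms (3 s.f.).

0.516 Ω

Seg 1: A = π(d/2)² = π(1.0700e-03 m)² = 3.597e-06 m²
R_1 = (1.64×10^-8)(36.5)/(3.597e-06) = 0.1664 Ω
Seg 2: A = 3.01 mm² = 3.010e-06 m²
R_2 = (1.64×10^-8)(25.3)/(3.010e-06) = 0.1378 Ω
Seg 3: A = 2.71 mm² = 2.710e-06 m²
R_3 = (1.64×10^-8)(35)/(2.710e-06) = 0.2118 Ω
R_total = R_1 + R_2 + R_3 = 0.516 Ω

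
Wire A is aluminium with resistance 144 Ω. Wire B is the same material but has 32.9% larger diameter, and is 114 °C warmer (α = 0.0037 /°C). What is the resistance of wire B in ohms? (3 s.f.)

R ∝ ρL/d² with ρ ∝ (1+αΔT), so R_B/R_A = (1 + 32.9/100)⁻² × (1 + 0.0037×114)
= 0.5662 × 1.422 = 0.805
R_B = 0.805 × 144 = 116 Ω

116 Ω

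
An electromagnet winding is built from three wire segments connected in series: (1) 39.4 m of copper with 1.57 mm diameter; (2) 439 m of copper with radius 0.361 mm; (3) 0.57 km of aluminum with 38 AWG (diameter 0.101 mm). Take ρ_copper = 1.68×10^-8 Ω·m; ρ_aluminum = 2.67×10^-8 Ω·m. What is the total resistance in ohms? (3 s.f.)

Seg 1: A = π(d/2)² = π(7.8500e-04 m)² = 1.936e-06 m²
R_1 = (1.68×10^-8)(39.4)/(1.936e-06) = 0.3419 Ω
Seg 2: A = πr² = π(3.6100e-04 m)² = 4.094e-07 m²
R_2 = (1.68×10^-8)(439)/(4.094e-07) = 18.01 Ω
Seg 3: A = π(0.101/2 mm)² = π(5.0500e-05 m)² = 8.012e-09 m²
R_3 = (2.67×10^-8)(570)/(8.012e-09) = 1900 Ω
R_total = R_1 + R_2 + R_3 = 1920 Ω

1920 Ω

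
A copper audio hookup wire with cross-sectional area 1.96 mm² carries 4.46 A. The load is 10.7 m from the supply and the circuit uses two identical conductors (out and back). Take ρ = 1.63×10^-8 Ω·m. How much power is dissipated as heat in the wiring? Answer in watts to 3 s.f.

3.54 W

A = 1.96 mm² = 1.960e-06 m²
Total conductor length (both ways) L = 2 × 10.7 = 21.4 m
R = ρL/A = (1.63×10^-8)(21.4)/(1.960e-06) = 0.178 Ω
P = I²R = (4.46)² × 0.178 = 3.54 W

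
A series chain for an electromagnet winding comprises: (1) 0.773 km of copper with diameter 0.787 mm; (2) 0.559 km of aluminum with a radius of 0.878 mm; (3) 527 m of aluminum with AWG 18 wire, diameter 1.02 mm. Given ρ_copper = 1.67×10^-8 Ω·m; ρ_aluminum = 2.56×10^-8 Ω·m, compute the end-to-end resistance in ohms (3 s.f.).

49.0 Ω

Seg 1: A = π(d/2)² = π(3.9350e-04 m)² = 4.865e-07 m²
R_1 = (1.67×10^-8)(773)/(4.865e-07) = 26.54 Ω
Seg 2: A = πr² = π(8.7800e-04 m)² = 2.422e-06 m²
R_2 = (2.56×10^-8)(559)/(2.422e-06) = 5.909 Ω
Seg 3: A = π(1.02/2 mm)² = π(5.1000e-04 m)² = 8.171e-07 m²
R_3 = (2.56×10^-8)(527)/(8.171e-07) = 16.51 Ω
R_total = R_1 + R_2 + R_3 = 49.0 Ω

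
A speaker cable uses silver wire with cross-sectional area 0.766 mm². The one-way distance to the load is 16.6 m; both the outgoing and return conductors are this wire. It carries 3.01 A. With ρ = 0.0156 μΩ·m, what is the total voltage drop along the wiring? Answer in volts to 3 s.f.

2.04 V

ρ = 0.0156 μΩ·m = 1.56×10^-8 Ω·m
A = 0.766 mm² = 7.660e-07 m²
Total conductor length (both ways) L = 2 × 16.6 = 33.2 m
R = ρL/A = (1.56×10^-8)(33.2)/(7.660e-07) = 0.6761 Ω
V = IR = 3.01 × 0.6761 = 2.04 V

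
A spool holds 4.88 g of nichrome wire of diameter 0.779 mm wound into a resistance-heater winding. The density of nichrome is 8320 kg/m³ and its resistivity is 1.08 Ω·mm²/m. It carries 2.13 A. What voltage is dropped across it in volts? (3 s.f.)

5.94 V

ρ = 1.08 Ω·mm²/m = 1.08×10^-6 Ω·m
A = π(d/2)² = π(3.8950e-04 m)² = 4.7661e-07 m²
L = m/(density·A) = 0.00488/(8320×4.7661e-07) = 1.231 m
R = ρL/A = (1.08×10^-6)(1.231)/(4.7661e-07) = 2.789 Ω
V = IR = 2.13 × 2.789 = 5.94 V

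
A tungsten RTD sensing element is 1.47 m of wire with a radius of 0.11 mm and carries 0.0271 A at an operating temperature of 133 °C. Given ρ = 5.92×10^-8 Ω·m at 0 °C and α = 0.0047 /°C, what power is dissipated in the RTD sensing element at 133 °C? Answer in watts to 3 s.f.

A = πr² = π(1.1000e-04 m)² = 3.801e-08 m²
R₍0₎ = ρL/A = (5.92×10^-8)(1.47)/(3.801e-08) = 2.289 Ω
R₍133₎ = R₍0₎(1 + αΔT) = 2.289 × (1 + 0.0047×133) = 3.72 Ω
P = I²R = (0.0271)² × 3.72 = 0.00273 W

0.00273 W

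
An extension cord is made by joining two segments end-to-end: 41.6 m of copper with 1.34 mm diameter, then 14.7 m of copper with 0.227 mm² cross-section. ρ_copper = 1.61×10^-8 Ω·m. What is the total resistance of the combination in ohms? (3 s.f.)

1.52 Ω

Segment 1: A = π(d/2)² = π(6.7000e-04 m)² = 1.410e-06 m²
R₁ = ρL/A = (1.61×10^-8)(41.6)/(1.410e-06) = 0.4749 Ω
Segment 2: A = 0.227 mm² = 2.270e-07 m²
R₂ = (1.61×10^-8)(14.7)/(2.270e-07) = 1.043 Ω
R = R₁ + R₂ = 1.52 Ω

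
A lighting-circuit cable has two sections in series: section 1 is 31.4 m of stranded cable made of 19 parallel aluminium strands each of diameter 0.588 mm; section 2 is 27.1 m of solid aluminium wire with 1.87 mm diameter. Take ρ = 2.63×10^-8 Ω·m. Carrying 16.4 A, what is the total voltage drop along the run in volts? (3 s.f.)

6.88 V

Section 1: A_strand = π(2.9400e-04)² = 2.715e-07 m²; R₁ = ρL/(N·A_s) = (2.63×10^-8)(31.4)/(19×2.715e-07) = 0.1601 Ω
Section 2: A = π(d/2)² = π(9.3500e-04 m)² = 2.746e-06 m²
R₂ = (2.63×10^-8)(27.1)/(2.746e-06) = 0.2595 Ω
R = R₁ + R₂ = 0.4196 Ω
V = IR = 16.4 × 0.4196 = 6.88 V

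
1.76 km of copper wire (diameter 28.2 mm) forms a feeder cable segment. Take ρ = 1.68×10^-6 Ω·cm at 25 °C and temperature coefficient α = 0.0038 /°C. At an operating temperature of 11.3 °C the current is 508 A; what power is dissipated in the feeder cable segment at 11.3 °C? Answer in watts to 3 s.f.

11600 W

ρ = 1.68×10^-6 Ω·cm = 1.68×10^-8 Ω·m
A = π(d/2)² = π(1.4100e-02 m)² = 6.246e-04 m²
R₍25₎ = ρL/A = (1.68×10^-8)(1760)/(6.246e-04) = 0.04734 Ω
R₍11.3₎ = R₍25₎(1 + αΔT) = 0.04734 × (1 + 0.0038×-13.7) = 0.04488 Ω
P = I²R = (508)² × 0.04488 = 11600 W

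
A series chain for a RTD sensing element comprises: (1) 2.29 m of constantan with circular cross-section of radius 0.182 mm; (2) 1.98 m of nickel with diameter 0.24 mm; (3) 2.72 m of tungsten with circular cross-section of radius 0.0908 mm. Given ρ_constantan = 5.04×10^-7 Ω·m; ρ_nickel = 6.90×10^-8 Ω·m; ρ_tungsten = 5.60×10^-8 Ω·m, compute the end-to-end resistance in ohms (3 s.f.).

Seg 1: A = πr² = π(1.8200e-04 m)² = 1.041e-07 m²
R_1 = (5.04×10^-7)(2.29)/(1.041e-07) = 11.09 Ω
Seg 2: A = π(d/2)² = π(1.2000e-04 m)² = 4.524e-08 m²
R_2 = (6.90×10^-8)(1.98)/(4.524e-08) = 3.02 Ω
Seg 3: A = πr² = π(9.0800e-05 m)² = 2.590e-08 m²
R_3 = (5.60×10^-8)(2.72)/(2.590e-08) = 5.881 Ω
R_total = R_1 + R_2 + R_3 = 20.0 Ω

20.0 Ω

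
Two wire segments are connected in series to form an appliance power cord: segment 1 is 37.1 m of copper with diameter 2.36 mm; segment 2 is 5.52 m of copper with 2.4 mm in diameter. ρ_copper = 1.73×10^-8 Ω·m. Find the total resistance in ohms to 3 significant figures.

Segment 1: A = π(d/2)² = π(1.1800e-03 m)² = 4.374e-06 m²
R₁ = ρL/A = (1.73×10^-8)(37.1)/(4.374e-06) = 0.1467 Ω
Segment 2: A = π(d/2)² = π(1.2000e-03 m)² = 4.524e-06 m²
R₂ = (1.73×10^-8)(5.52)/(4.524e-06) = 0.02111 Ω
R = R₁ + R₂ = 0.168 Ω

0.168 Ω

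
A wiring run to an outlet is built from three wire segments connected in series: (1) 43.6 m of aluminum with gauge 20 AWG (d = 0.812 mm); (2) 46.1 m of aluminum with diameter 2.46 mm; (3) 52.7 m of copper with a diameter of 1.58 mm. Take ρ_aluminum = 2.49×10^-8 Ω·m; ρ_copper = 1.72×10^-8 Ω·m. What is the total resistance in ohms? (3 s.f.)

2.80 Ω

Seg 1: A = π(0.812/2 mm)² = π(4.0600e-04 m)² = 5.178e-07 m²
R_1 = (2.49×10^-8)(43.6)/(5.178e-07) = 2.096 Ω
Seg 2: A = π(d/2)² = π(1.2300e-03 m)² = 4.753e-06 m²
R_2 = (2.49×10^-8)(46.1)/(4.753e-06) = 0.2415 Ω
Seg 3: A = π(d/2)² = π(7.9000e-04 m)² = 1.961e-06 m²
R_3 = (1.72×10^-8)(52.7)/(1.961e-06) = 0.4623 Ω
R_total = R_1 + R_2 + R_3 = 2.80 Ω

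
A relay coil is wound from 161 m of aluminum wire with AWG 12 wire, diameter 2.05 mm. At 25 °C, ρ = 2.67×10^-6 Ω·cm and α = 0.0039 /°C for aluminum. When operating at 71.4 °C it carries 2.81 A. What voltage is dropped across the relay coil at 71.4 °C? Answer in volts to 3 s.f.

ρ = 2.67×10^-6 Ω·cm = 2.67×10^-8 Ω·m
A = π(2.05/2 mm)² = π(1.0250e-03 m)² = 3.301e-06 m²
R₍25₎ = ρL/A = (2.67×10^-8)(161)/(3.301e-06) = 1.302 Ω
R₍71.4₎ = R₍25₎(1 + αΔT) = 1.302 × (1 + 0.0039×46.4) = 1.538 Ω
V = IR = 2.81 × 1.538 = 4.32 V

4.32 V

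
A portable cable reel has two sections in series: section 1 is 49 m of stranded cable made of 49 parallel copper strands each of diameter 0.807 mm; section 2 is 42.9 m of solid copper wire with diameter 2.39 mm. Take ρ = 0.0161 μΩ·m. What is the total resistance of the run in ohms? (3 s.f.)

0.185 Ω

ρ = 0.0161 μΩ·m = 1.61×10^-8 Ω·m
Section 1: A_strand = π(4.0350e-04)² = 5.115e-07 m²; R₁ = ρL/(N·A_s) = (1.61×10^-8)(49)/(49×5.115e-07) = 0.03148 Ω
Section 2: A = π(d/2)² = π(1.1950e-03 m)² = 4.486e-06 m²
R₂ = (1.61×10^-8)(42.9)/(4.486e-06) = 0.154 Ω
R = R₁ + R₂ = 0.185 Ω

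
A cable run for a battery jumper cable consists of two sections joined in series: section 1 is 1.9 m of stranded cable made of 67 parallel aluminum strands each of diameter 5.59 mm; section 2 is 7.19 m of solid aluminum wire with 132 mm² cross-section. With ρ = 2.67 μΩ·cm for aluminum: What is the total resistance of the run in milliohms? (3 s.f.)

ρ = 2.67 μΩ·cm = 2.67×10^-8 Ω·m
Section 1: A_strand = π(2.7950e-03)² = 2.454e-05 m²; R₁ = ρL/(N·A_s) = (2.67×10^-8)(1.9)/(67×2.454e-05) = 3.085×10^-5 Ω
Section 2: A = 132 mm² = 1.320e-04 m²
R₂ = (2.67×10^-8)(7.19)/(1.320e-04) = 0.001454 Ω
R = R₁ + R₂ = 1.49 mΩ

1.49 mΩ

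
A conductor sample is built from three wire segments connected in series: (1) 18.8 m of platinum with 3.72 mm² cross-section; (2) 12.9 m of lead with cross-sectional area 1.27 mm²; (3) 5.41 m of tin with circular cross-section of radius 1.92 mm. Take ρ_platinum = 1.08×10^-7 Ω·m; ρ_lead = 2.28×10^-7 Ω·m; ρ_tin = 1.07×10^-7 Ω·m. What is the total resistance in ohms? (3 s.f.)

Seg 1: A = 3.72 mm² = 3.720e-06 m²
R_1 = (1.08×10^-7)(18.8)/(3.720e-06) = 0.5458 Ω
Seg 2: A = 1.27 mm² = 1.270e-06 m²
R_2 = (2.28×10^-7)(12.9)/(1.270e-06) = 2.316 Ω
Seg 3: A = πr² = π(1.9200e-03 m)² = 1.158e-05 m²
R_3 = (1.07×10^-7)(5.41)/(1.158e-05) = 0.04998 Ω
R_total = R_1 + R_2 + R_3 = 2.91 Ω

2.91 Ω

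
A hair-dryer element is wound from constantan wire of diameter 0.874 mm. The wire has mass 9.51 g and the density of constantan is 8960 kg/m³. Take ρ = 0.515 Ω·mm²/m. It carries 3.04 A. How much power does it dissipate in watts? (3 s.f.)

ρ = 0.515 Ω·mm²/m = 5.15×10^-7 Ω·m
A = π(d/2)² = π(4.3700e-04 m)² = 5.9995e-07 m²
L = m/(density·A) = 0.00951/(8960×5.9995e-07) = 1.769 m
R = ρL/A = (5.15×10^-7)(1.769)/(5.9995e-07) = 1.519 Ω
P = I²R = (3.04)² × 1.519 = 14.0 W

14.0 W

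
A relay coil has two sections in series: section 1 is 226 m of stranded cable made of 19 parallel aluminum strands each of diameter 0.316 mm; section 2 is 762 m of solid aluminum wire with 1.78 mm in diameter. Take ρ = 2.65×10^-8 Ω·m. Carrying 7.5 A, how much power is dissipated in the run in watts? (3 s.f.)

Section 1: A_strand = π(1.5800e-04)² = 7.843e-08 m²; R₁ = ρL/(N·A_s) = (2.65×10^-8)(226)/(19×7.843e-08) = 4.019 Ω
Section 2: A = π(d/2)² = π(8.9000e-04 m)² = 2.488e-06 m²
R₂ = (2.65×10^-8)(762)/(2.488e-06) = 8.115 Ω
R = R₁ + R₂ = 12.13 Ω
P = I²R = (7.5)² × 12.13 = 683 W

683 W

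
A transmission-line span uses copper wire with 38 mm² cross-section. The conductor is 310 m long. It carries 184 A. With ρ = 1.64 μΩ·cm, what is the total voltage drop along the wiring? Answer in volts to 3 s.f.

24.6 V

ρ = 1.64 μΩ·cm = 1.64×10^-8 Ω·m
A = 38 mm² = 3.800e-05 m²
R = ρL/A = (1.64×10^-8)(310)/(3.800e-05) = 0.1338 Ω
V = IR = 184 × 0.1338 = 24.6 V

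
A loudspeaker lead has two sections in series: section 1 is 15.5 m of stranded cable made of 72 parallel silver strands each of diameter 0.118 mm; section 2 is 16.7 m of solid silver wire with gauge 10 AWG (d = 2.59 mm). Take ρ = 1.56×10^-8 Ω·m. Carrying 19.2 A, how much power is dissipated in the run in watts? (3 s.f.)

Section 1: A_strand = π(5.9000e-05)² = 1.094e-08 m²; R₁ = ρL/(N·A_s) = (1.56×10^-8)(15.5)/(72×1.094e-08) = 0.3071 Ω
Section 2: A = π(2.59/2 mm)² = π(1.2950e-03 m)² = 5.269e-06 m²
R₂ = (1.56×10^-8)(16.7)/(5.269e-06) = 0.04945 Ω
R = R₁ + R₂ = 0.3565 Ω
P = I²R = (19.2)² × 0.3565 = 131 W

131 W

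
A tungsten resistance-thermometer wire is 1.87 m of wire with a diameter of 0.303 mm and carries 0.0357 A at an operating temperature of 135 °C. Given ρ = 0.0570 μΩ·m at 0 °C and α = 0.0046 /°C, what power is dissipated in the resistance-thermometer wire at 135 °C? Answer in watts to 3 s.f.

ρ = 0.0570 μΩ·m = 5.70×10^-8 Ω·m
A = π(d/2)² = π(1.5150e-04 m)² = 7.211e-08 m²
R₍0₎ = ρL/A = (5.70×10^-8)(1.87)/(7.211e-08) = 1.478 Ω
R₍135₎ = R₍0₎(1 + αΔT) = 1.478 × (1 + 0.0046×135) = 2.396 Ω
P = I²R = (0.0357)² × 2.396 = 0.00305 W

0.00305 W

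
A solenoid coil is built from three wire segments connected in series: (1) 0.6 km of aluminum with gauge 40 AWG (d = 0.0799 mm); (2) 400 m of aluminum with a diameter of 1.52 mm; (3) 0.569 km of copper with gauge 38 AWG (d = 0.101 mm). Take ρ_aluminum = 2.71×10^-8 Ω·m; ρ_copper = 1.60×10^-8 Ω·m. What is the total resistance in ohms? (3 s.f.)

4390 Ω

Seg 1: A = π(0.0799/2 mm)² = π(3.9950e-05 m)² = 5.014e-09 m²
R_1 = (2.71×10^-8)(600)/(5.014e-09) = 3243 Ω
Seg 2: A = π(d/2)² = π(7.6000e-04 m)² = 1.815e-06 m²
R_2 = (2.71×10^-8)(400)/(1.815e-06) = 5.974 Ω
Seg 3: A = π(0.101/2 mm)² = π(5.0500e-05 m)² = 8.012e-09 m²
R_3 = (1.60×10^-8)(569)/(8.012e-09) = 1136 Ω
R_total = R_1 + R_2 + R_3 = 4390 Ω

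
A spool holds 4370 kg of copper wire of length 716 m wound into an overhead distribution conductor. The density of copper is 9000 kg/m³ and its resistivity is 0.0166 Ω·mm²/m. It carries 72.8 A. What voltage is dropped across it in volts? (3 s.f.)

ρ = 0.0166 Ω·mm²/m = 1.66×10^-8 Ω·m
A = m/(density·L) = 4370/(9000×716) = 6.7815e-04 m²
R = ρL/A = (1.66×10^-8)(716)/(6.7815e-04) = 0.01753 Ω
V = IR = 72.8 × 0.01753 = 1.28 V

1.28 V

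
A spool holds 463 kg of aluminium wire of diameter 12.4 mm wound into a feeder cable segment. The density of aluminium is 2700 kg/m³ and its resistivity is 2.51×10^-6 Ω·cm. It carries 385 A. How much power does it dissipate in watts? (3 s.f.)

43700 W

ρ = 2.51×10^-6 Ω·cm = 2.51×10^-8 Ω·m
A = π(d/2)² = π(6.2000e-03 m)² = 1.2076e-04 m²
L = m/(density·A) = 463/(2700×1.2076e-04) = 1420 m
R = ρL/A = (2.51×10^-8)(1420)/(1.2076e-04) = 0.2951 Ω
P = I²R = (385)² × 0.2951 = 43700 W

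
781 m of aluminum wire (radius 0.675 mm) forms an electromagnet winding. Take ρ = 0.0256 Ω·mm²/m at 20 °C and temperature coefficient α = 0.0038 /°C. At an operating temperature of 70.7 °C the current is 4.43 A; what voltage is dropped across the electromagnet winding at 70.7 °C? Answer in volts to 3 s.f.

73.8 V

ρ = 0.0256 Ω·mm²/m = 2.56×10^-8 Ω·m
A = πr² = π(6.7500e-04 m)² = 1.431e-06 m²
R₍20₎ = ρL/A = (2.56×10^-8)(781)/(1.431e-06) = 13.97 Ω
R₍70.7₎ = R₍20₎(1 + αΔT) = 13.97 × (1 + 0.0038×50.7) = 16.66 Ω
V = IR = 4.43 × 16.66 = 73.8 V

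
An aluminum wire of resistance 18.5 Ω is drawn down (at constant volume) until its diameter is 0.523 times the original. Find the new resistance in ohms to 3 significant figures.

Volume constant ⇒ L' = L/r² with r = 0.523. R' = ρL'/A' = ρ(L/r²)/(πr²d₀²/4) = R/r⁴.
R' = 13.37 × 18.5 = 247 Ω

247 Ω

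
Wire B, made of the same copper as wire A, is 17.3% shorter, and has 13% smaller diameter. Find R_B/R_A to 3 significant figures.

1.09

R ∝ L/d², so R_B/R_A = (1 − 17.3/100) × (1 − 13/100)⁻²
= 0.827 × 1.321 = 1.09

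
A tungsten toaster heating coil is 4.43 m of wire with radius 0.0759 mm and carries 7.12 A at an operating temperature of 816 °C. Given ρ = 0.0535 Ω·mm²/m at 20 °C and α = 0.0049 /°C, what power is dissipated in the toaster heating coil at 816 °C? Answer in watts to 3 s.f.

ρ = 0.0535 Ω·mm²/m = 5.35×10^-8 Ω·m
A = πr² = π(7.5900e-05 m)² = 1.810e-08 m²
R₍20₎ = ρL/A = (5.35×10^-8)(4.43)/(1.810e-08) = 13.1 Ω
R₍816₎ = R₍20₎(1 + αΔT) = 13.1 × (1 + 0.0049×796) = 64.17 Ω
P = I²R = (7.12)² × 64.17 = 3250 W

3250 W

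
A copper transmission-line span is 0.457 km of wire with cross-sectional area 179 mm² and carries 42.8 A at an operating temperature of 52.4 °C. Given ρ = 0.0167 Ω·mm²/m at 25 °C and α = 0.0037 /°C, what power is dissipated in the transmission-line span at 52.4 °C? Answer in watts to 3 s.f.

ρ = 0.0167 Ω·mm²/m = 1.67×10^-8 Ω·m
A = 179 mm² = 1.790e-04 m²
R₍25₎ = ρL/A = (1.67×10^-8)(457)/(1.790e-04) = 0.04264 Ω
R₍52.4₎ = R₍25₎(1 + αΔT) = 0.04264 × (1 + 0.0037×27.4) = 0.04696 Ω
P = I²R = (42.8)² × 0.04696 = 86.0 W

86.0 W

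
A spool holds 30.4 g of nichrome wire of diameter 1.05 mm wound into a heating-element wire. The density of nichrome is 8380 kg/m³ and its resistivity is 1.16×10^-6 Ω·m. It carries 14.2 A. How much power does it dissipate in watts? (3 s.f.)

1130 W

A = π(d/2)² = π(5.2500e-04 m)² = 8.6590e-07 m²
L = m/(density·A) = 0.0304/(8380×8.6590e-07) = 4.189 m
R = ρL/A = (1.16×10^-6)(4.189)/(8.6590e-07) = 5.612 Ω
P = I²R = (14.2)² × 5.612 = 1130 W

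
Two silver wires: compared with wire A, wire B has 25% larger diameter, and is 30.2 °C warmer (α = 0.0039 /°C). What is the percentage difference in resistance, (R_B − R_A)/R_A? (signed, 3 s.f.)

R ∝ ρL/d² with ρ ∝ (1+αΔT), so R_B/R_A = (1 + 25/100)⁻² × (1 + 0.0039×30.2)
= 0.64 × 1.118 = 0.7154
(R_B − R_A)/R_A = 0.7154 − 1 = -28.5%

-28.5%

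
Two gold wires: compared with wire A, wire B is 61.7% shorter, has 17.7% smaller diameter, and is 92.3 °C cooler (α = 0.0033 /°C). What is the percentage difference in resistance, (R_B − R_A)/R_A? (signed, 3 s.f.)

-60.7%

R ∝ ρL/d² with ρ ∝ (1+αΔT), so R_B/R_A = (1 − 61.7/100) × (1 − 17.7/100)⁻² × (1 − 0.0033×92.3)
= 0.383 × 1.476 × 0.6954 = 0.3932
(R_B − R_A)/R_A = 0.3932 − 1 = -60.7%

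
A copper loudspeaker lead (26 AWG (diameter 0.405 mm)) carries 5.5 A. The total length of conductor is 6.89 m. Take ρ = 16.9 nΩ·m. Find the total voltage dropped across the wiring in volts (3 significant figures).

4.97 V

ρ = 16.9 nΩ·m = 1.69×10^-8 Ω·m
A = π(0.405/2 mm)² = π(2.0250e-04 m)² = 1.288e-07 m²
R = ρL/A = (1.69×10^-8)(6.89)/(1.288e-07) = 0.9039 Ω
V = IR = 5.5 × 0.9039 = 4.97 V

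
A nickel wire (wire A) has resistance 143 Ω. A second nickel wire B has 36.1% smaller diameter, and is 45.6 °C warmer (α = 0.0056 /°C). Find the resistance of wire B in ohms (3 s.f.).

R ∝ ρL/d² with ρ ∝ (1+αΔT), so R_B/R_A = (1 − 36.1/100)⁻² × (1 + 0.0056×45.6)
= 2.449 × 1.255 = 3.074
R_B = 3.074 × 143 = 440 Ω

440 Ω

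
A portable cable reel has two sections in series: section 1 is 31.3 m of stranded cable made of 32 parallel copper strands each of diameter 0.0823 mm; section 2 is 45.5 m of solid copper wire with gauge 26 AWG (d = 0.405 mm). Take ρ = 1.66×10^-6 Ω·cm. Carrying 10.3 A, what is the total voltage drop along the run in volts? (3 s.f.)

ρ = 1.66×10^-6 Ω·cm = 1.66×10^-8 Ω·m
Section 1: A_strand = π(4.1150e-05)² = 5.320e-09 m²; R₁ = ρL/(N·A_s) = (1.66×10^-8)(31.3)/(32×5.320e-09) = 3.052 Ω
Section 2: A = π(0.405/2 mm)² = π(2.0250e-04 m)² = 1.288e-07 m²
R₂ = (1.66×10^-8)(45.5)/(1.288e-07) = 5.863 Ω
R = R₁ + R₂ = 8.915 Ω
V = IR = 10.3 × 8.915 = 91.8 V

91.8 V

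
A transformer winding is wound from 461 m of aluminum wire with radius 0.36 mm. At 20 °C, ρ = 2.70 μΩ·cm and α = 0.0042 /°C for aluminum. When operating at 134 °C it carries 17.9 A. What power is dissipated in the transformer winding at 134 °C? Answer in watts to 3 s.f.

14500 W

ρ = 2.70 μΩ·cm = 2.70×10^-8 Ω·m
A = πr² = π(3.6000e-04 m)² = 4.072e-07 m²
R₍20₎ = ρL/A = (2.70×10^-8)(461)/(4.072e-07) = 30.57 Ω
R₍134₎ = R₍20₎(1 + αΔT) = 30.57 × (1 + 0.0042×114) = 45.21 Ω
P = I²R = (17.9)² × 45.21 = 14500 W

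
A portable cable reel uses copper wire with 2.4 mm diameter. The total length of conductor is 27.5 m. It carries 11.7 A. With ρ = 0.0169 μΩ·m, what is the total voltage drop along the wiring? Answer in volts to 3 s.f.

1.20 V

ρ = 0.0169 μΩ·m = 1.69×10^-8 Ω·m
A = π(d/2)² = π(1.2000e-03 m)² = 4.524e-06 m²
R = ρL/A = (1.69×10^-8)(27.5)/(4.524e-06) = 0.1027 Ω
V = IR = 11.7 × 0.1027 = 1.20 V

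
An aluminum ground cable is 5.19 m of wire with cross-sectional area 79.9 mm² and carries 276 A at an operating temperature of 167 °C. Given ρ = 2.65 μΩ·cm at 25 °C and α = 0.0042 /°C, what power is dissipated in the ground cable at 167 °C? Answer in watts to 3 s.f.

ρ = 2.65 μΩ·cm = 2.65×10^-8 Ω·m
A = 79.9 mm² = 7.990e-05 m²
R₍25₎ = ρL/A = (2.65×10^-8)(5.19)/(7.990e-05) = 0.001721 Ω
R₍167₎ = R₍25₎(1 + αΔT) = 0.001721 × (1 + 0.0042×142) = 0.002748 Ω
P = I²R = (276)² × 0.002748 = 209 W

209 W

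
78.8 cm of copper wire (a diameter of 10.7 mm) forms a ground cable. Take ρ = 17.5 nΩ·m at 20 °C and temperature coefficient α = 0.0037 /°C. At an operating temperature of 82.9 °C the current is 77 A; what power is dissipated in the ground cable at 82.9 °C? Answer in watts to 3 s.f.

1.12 W

ρ = 17.5 nΩ·m = 1.75×10^-8 Ω·m
A = π(d/2)² = π(5.3500e-03 m)² = 8.992e-05 m²
R₍20₎ = ρL/A = (1.75×10^-8)(0.788)/(8.992e-05) = 1.534×10^-4 Ω
R₍82.9₎ = R₍20₎(1 + αΔT) = 1.534×10^-4 × (1 + 0.0037×62.9) = 1.890×10^-4 Ω
P = I²R = (77)² × 1.890×10^-4 = 1.12 W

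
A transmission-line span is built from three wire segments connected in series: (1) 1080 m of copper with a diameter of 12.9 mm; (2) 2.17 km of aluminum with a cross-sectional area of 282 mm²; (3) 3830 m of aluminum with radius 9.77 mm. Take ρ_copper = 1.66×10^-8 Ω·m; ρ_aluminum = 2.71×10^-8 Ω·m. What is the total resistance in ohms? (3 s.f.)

Seg 1: A = π(d/2)² = π(6.4500e-03 m)² = 1.307e-04 m²
R_1 = (1.66×10^-8)(1080)/(1.307e-04) = 0.1372 Ω
Seg 2: A = 282 mm² = 2.820e-04 m²
R_2 = (2.71×10^-8)(2170)/(2.820e-04) = 0.2085 Ω
Seg 3: A = πr² = π(9.7700e-03 m)² = 2.999e-04 m²
R_3 = (2.71×10^-8)(3830)/(2.999e-04) = 0.3461 Ω
R_total = R_1 + R_2 + R_3 = 0.692 Ω

0.692 Ω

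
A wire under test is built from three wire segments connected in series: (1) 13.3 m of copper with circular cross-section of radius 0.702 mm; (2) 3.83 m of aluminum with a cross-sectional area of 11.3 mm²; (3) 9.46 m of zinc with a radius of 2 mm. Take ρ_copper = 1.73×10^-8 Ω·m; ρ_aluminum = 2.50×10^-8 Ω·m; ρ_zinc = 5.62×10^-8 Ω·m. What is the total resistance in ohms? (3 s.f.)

0.199 Ω

Seg 1: A = πr² = π(7.0200e-04 m)² = 1.548e-06 m²
R_1 = (1.73×10^-8)(13.3)/(1.548e-06) = 0.1486 Ω
Seg 2: A = 11.3 mm² = 1.130e-05 m²
R_2 = (2.50×10^-8)(3.83)/(1.130e-05) = 0.008473 Ω
Seg 3: A = πr² = π(2.0000e-03 m)² = 1.257e-05 m²
R_3 = (5.62×10^-8)(9.46)/(1.257e-05) = 0.04231 Ω
R_total = R_1 + R_2 + R_3 = 0.199 Ω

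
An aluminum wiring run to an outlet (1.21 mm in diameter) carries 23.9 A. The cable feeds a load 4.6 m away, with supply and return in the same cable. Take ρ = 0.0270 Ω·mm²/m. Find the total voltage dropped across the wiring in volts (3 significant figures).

ρ = 0.0270 Ω·mm²/m = 2.70×10^-8 Ω·m
A = π(d/2)² = π(6.0500e-04 m)² = 1.150e-06 m²
Total conductor length (both ways) L = 2 × 4.6 = 9.2 m
R = ρL/A = (2.70×10^-8)(9.2)/(1.150e-06) = 0.216 Ω
V = IR = 23.9 × 0.216 = 5.16 V

5.16 V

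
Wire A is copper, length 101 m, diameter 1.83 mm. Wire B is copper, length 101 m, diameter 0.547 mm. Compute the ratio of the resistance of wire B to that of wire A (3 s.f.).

R ∝ ρL/d², so R_B/R_A = (d_A/d_B)²
= (1.83/0.547)² = 11.2

11.2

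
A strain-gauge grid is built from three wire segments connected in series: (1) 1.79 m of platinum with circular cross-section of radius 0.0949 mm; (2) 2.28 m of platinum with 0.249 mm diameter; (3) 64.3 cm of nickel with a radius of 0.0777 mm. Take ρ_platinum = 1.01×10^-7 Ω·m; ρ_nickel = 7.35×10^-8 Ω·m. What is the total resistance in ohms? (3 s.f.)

13.6 Ω

Seg 1: A = πr² = π(9.4900e-05 m)² = 2.829e-08 m²
R_1 = (1.01×10^-7)(1.79)/(2.829e-08) = 6.39 Ω
Seg 2: A = π(d/2)² = π(1.2450e-04 m)² = 4.870e-08 m²
R_2 = (1.01×10^-7)(2.28)/(4.870e-08) = 4.729 Ω
Seg 3: A = πr² = π(7.7700e-05 m)² = 1.897e-08 m²
R_3 = (7.35×10^-8)(0.643)/(1.897e-08) = 2.492 Ω
R_total = R_1 + R_2 + R_3 = 13.6 Ω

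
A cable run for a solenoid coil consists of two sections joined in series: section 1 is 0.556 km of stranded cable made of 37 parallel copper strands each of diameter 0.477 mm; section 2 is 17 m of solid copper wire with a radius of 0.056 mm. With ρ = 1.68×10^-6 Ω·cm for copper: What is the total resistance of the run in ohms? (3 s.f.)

30.4 Ω

ρ = 1.68×10^-6 Ω·cm = 1.68×10^-8 Ω·m
Section 1: A_strand = π(2.3850e-04)² = 1.787e-07 m²; R₁ = ρL/(N·A_s) = (1.68×10^-8)(556)/(37×1.787e-07) = 1.413 Ω
Section 2: A = πr² = π(5.6000e-05 m)² = 9.852e-09 m²
R₂ = (1.68×10^-8)(17)/(9.852e-09) = 28.99 Ω
R = R₁ + R₂ = 30.4 Ω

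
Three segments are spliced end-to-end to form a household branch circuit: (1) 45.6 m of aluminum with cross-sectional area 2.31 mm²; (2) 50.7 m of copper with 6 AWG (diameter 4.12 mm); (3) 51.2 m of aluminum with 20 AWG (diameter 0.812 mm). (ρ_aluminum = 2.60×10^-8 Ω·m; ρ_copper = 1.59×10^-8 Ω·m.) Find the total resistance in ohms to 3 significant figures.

Seg 1: A = 2.31 mm² = 2.310e-06 m²
R_1 = (2.60×10^-8)(45.6)/(2.310e-06) = 0.5132 Ω
Seg 2: A = π(4.12/2 mm)² = π(2.0600e-03 m)² = 1.333e-05 m²
R_2 = (1.59×10^-8)(50.7)/(1.333e-05) = 0.06047 Ω
Seg 3: A = π(0.812/2 mm)² = π(4.0600e-04 m)² = 5.178e-07 m²
R_3 = (2.60×10^-8)(51.2)/(5.178e-07) = 2.571 Ω
R_total = R_1 + R_2 + R_3 = 3.14 Ω

3.14 Ω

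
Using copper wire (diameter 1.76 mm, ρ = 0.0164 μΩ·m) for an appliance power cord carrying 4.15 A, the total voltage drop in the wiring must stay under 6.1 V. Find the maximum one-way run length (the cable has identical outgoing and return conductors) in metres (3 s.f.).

ρ = 0.0164 μΩ·m = 1.64×10^-8 Ω·m
A = π(d/2)² = π(8.8000e-04 m)² = 2.433e-06 m²
L_max = V_max·A/(2·ρI) = (6.1)(2.433e-06)/(2×1.64×10^-8×4.15) = 109 m

109 m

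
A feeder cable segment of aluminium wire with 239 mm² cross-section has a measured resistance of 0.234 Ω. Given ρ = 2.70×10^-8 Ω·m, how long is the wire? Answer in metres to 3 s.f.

2070 m

A = 239 mm² = 2.390e-04 m²
L = RA/ρ = (0.234)(2.390e-04)/(2.70×10^-8) = 2070 m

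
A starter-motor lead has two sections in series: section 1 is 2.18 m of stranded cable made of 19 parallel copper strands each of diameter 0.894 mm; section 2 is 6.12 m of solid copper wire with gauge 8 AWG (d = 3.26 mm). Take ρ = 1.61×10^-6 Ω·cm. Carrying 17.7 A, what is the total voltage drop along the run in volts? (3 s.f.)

0.261 V

ρ = 1.61×10^-6 Ω·cm = 1.61×10^-8 Ω·m
Section 1: A_strand = π(4.4700e-04)² = 6.277e-07 m²; R₁ = ρL/(N·A_s) = (1.61×10^-8)(2.18)/(19×6.277e-07) = 0.002943 Ω
Section 2: A = π(3.26/2 mm)² = π(1.6300e-03 m)² = 8.347e-06 m²
R₂ = (1.61×10^-8)(6.12)/(8.347e-06) = 0.0118 Ω
R = R₁ + R₂ = 0.01475 Ω
V = IR = 17.7 × 0.01475 = 0.261 V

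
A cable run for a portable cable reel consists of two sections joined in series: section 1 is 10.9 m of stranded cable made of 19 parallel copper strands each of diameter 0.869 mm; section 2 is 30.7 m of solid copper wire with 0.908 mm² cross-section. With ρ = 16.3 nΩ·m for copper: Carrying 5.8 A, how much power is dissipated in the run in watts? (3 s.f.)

ρ = 16.3 nΩ·m = 1.63×10^-8 Ω·m
Section 1: A_strand = π(4.3450e-04)² = 5.931e-07 m²; R₁ = ρL/(N·A_s) = (1.63×10^-8)(10.9)/(19×5.931e-07) = 0.01577 Ω
Section 2: A = 0.908 mm² = 9.080e-07 m²
R₂ = (1.63×10^-8)(30.7)/(9.080e-07) = 0.5511 Ω
R = R₁ + R₂ = 0.5669 Ω
P = I²R = (5.8)² × 0.5669 = 19.1 W

19.1 W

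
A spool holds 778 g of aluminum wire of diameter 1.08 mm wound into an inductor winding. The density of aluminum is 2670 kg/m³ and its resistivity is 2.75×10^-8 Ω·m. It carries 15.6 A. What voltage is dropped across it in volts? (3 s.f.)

A = π(d/2)² = π(5.4000e-04 m)² = 9.1609e-07 m²
L = m/(density·A) = 0.778/(2670×9.1609e-07) = 318.1 m
R = ρL/A = (2.75×10^-8)(318.1)/(9.1609e-07) = 9.548 Ω
V = IR = 15.6 × 9.548 = 149 V

149 V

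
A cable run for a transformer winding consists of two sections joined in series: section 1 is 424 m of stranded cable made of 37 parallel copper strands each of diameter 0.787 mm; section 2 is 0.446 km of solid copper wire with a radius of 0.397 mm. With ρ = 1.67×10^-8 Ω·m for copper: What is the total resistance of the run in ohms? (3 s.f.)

Section 1: A_strand = π(3.9350e-04)² = 4.865e-07 m²; R₁ = ρL/(N·A_s) = (1.67×10^-8)(424)/(37×4.865e-07) = 0.3934 Ω
Section 2: A = πr² = π(3.9700e-04 m)² = 4.951e-07 m²
R₂ = (1.67×10^-8)(446)/(4.951e-07) = 15.04 Ω
R = R₁ + R₂ = 15.4 Ω

15.4 Ω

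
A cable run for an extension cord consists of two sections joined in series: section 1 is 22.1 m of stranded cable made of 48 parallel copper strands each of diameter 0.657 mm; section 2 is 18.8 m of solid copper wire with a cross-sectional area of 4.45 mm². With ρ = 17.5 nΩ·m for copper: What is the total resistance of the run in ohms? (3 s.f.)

0.0977 Ω

ρ = 17.5 nΩ·m = 1.75×10^-8 Ω·m
Section 1: A_strand = π(3.2850e-04)² = 3.390e-07 m²; R₁ = ρL/(N·A_s) = (1.75×10^-8)(22.1)/(48×3.390e-07) = 0.02377 Ω
Section 2: A = 4.45 mm² = 4.450e-06 m²
R₂ = (1.75×10^-8)(18.8)/(4.450e-06) = 0.07393 Ω
R = R₁ + R₂ = 0.0977 Ω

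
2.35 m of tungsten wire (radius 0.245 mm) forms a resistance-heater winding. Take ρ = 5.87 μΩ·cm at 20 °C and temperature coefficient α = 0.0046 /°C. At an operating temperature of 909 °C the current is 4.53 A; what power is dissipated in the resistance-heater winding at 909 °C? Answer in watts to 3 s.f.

ρ = 5.87 μΩ·cm = 5.87×10^-8 Ω·m
A = πr² = π(2.4500e-04 m)² = 1.886e-07 m²
R₍20₎ = ρL/A = (5.87×10^-8)(2.35)/(1.886e-07) = 0.7315 Ω
R₍909₎ = R₍20₎(1 + αΔT) = 0.7315 × (1 + 0.0046×889) = 3.723 Ω
P = I²R = (4.53)² × 3.723 = 76.4 W

76.4 W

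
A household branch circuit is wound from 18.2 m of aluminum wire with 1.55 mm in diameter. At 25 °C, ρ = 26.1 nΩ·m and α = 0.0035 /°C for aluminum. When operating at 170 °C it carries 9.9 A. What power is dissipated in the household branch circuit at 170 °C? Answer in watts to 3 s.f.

37.2 W

ρ = 26.1 nΩ·m = 2.61×10^-8 Ω·m
A = π(d/2)² = π(7.7500e-04 m)² = 1.887e-06 m²
R₍25₎ = ρL/A = (2.61×10^-8)(18.2)/(1.887e-06) = 0.2517 Ω
R₍170₎ = R₍25₎(1 + αΔT) = 0.2517 × (1 + 0.0035×145) = 0.3795 Ω
P = I²R = (9.9)² × 0.3795 = 37.2 W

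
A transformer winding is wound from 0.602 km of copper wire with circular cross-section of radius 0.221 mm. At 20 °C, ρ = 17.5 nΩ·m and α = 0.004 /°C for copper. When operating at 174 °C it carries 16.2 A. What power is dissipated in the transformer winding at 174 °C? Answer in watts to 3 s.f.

29100 W

ρ = 17.5 nΩ·m = 1.75×10^-8 Ω·m
A = πr² = π(2.2100e-04 m)² = 1.534e-07 m²
R₍20₎ = ρL/A = (1.75×10^-8)(602)/(1.534e-07) = 68.66 Ω
R₍174₎ = R₍20₎(1 + αΔT) = 68.66 × (1 + 0.004×154) = 111 Ω
P = I²R = (16.2)² × 111 = 29100 W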